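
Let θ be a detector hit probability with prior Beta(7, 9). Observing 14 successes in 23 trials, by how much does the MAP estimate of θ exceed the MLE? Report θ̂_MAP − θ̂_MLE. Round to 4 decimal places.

Posterior is Beta(21, 18); MAP = (21−1)/(39−2) = 20/37 ≈ 0.54054.
MLE ignores the prior: θ̂_MLE = k/n = 14/23 ≈ 0.60870.
Difference = 20/37 − 14/23 = -58/851 ≈ -0.0682.

MAP − MLE = -0.0682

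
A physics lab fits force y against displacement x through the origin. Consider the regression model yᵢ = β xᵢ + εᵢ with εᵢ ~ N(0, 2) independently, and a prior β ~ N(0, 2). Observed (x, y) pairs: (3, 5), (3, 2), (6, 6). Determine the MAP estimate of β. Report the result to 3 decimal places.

β̂_MAP = 1.036

log p(β | y) = −Σ(yᵢ − βxᵢ)²/(2·2) − β²/(2·2) + const.
Setting the derivative to zero: Σxᵢ(yᵢ − βxᵢ)/2 − β/2 = 0, so β = Σxᵢyᵢ / (Σxᵢ² + σ²/τ²).
Σxᵢyᵢ = 3·5 + 3·2 + 6·6 = 57; Σxᵢ² = 54; σ²/τ² = 1.
β̂_MAP = 57 / (54 + 1) = 57/55 ≈ 1.036.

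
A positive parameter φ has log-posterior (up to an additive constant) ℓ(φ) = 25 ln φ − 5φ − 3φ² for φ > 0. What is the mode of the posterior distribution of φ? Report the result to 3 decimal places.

φ̂_MAP = 1.667

ℓ'(φ) = 25/φ − 5 − 6φ. Setting this to zero and multiplying by φ: 6φ² + 5φ − 25 = 0.
φ = (−5 + √(5² + 4·6·25)) / (2·6) = (−5 + √625) / 12 = (−5 + 25)/12 = 5/3.
ℓ''(φ) = −25/φ² − 6 < 0, confirming a maximum.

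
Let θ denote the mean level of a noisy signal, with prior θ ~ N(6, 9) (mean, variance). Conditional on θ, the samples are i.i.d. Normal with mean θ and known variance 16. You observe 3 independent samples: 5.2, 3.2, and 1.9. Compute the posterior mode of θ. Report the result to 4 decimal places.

n = 3; x̄ = (5.2 + 3.2 + 1.9)/3 = 10.3/3 = 103/30 ≈ 3.4333.
For a Normal prior and Normal likelihood with known variance, the posterior is Normal; its mode equals its mean, the precision-weighted average.
Prior precision 1/σ₀² = 1/9; data precision n/σ² = 3/16 = 0.1875.
θ̂ = ((1/9)·6 + 0.1875·(103/30)) / (1/9 + 0.1875) = (629/480)/(43/144) = 1887/430 ≈ 4.3884.

θ̂_MAP = 4.3884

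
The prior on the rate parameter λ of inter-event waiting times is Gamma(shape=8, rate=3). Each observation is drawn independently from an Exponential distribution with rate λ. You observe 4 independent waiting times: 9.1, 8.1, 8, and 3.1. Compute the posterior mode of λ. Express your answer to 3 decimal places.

The Exponential(rate=λ) likelihood is ∝ λ^n e^(−λΣtᵢ). Here n = 4 and Σtᵢ = 9.1 + 8.1 + 8 + 3.1 = 28.3.
Posterior ∝ λ^7e^(−3λ) · λ^4e^(−28.3λ) = λ^11e^(−31.3λ), i.e. Gamma(12, 31.3).
Mode = (a−1)/b = 11/31.3 ≈ 0.351.

λ̂_MAP = 0.351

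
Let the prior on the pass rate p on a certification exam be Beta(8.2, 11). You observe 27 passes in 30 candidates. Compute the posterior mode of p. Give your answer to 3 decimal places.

Prior: Beta(8.2, 11).
Data: 27 successes in 30 trials. The binomial likelihood contributes p^27(1−p)^3, so the posterior is Beta(8.2+27, 11+3) = Beta(35.2, 14).
For Beta(a, b) with a, b > 1 the mode is (a−1)/(a+b−2) = 34.2/47.2 ≈ 0.725.

p̂_MAP = 0.725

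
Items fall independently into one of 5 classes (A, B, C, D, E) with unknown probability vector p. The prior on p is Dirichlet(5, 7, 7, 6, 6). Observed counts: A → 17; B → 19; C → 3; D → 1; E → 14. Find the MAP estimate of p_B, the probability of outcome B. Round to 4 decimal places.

MAP estimate of p_B = 0.3125

The posterior is Dirichlet(αᵢ + nᵢ) = Dirichlet(22, 26, 10, 7, 20).
For a Dirichlet(a₁,…,a_K) with all aᵢ > 1, the mode has j-th component (aⱼ − 1)/(Σaᵢ − K).
Here Σaᵢ = 85 and K = 5, so p_B = (26 − 1)/(85 − 5) = 25/80 ≈ 0.3125.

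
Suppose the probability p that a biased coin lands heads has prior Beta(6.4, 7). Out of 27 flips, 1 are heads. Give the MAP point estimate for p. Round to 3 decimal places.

Prior: Beta(6.4, 7).
Data: 1 success in 27 trials. The binomial likelihood contributes p(1−p)^26, so the posterior is Beta(6.4+1, 7+26) = Beta(7.4, 33).
For Beta(a, b) with a, b > 1 the mode is (a−1)/(a+b−2) = 6.4/38.4 ≈ 0.167.

p̂_MAP = 0.167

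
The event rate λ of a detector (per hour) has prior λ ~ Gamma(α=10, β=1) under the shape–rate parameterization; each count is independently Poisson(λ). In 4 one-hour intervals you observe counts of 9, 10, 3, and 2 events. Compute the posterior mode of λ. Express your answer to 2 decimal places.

λ̂_MAP = 6.60

Σxᵢ = 9+10+3+2 = 24, with n = 4.
Posterior ∝ λ^9e^(−1λ) · λ^24e^(−4λ) = λ^33e^(−5λ), i.e. Gamma(shape=34, rate=5).
The mode of a Gamma(a, b) with a ≥ 1 (shape–rate) is (a−1)/b = 33/5 ≈ 6.60.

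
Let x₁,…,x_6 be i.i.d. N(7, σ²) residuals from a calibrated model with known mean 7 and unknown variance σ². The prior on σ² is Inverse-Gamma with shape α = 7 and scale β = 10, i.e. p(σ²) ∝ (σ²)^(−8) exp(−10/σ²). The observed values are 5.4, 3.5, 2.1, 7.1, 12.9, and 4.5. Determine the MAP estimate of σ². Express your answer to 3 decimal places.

Sum of squared deviations about the known mean: SS = (5.4−7)² + (3.5−7)² + (2.1−7)² + (7.1−7)² + (12.9−7)² + (4.5−7)² = 79.89.
The Normal likelihood contributes (σ²)^(−n/2) exp(−SS/(2σ²)), so the posterior is Inverse-Gamma(α + n/2, β + SS/2) = Inverse-Gamma(10, 49.945).
The mode of Inverse-Gamma(a, b) is b/(a+1) = 49.945/11 ≈ 4.540.

σ̂²_MAP = 4.540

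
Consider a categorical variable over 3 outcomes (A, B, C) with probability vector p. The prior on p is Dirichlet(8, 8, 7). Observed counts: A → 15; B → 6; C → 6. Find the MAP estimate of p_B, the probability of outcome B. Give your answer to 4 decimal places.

The posterior is Dirichlet(αᵢ + nᵢ) = Dirichlet(23, 14, 13).
For a Dirichlet(a₁,…,a_K) with all aᵢ > 1, the mode has j-th component (aⱼ − 1)/(Σaᵢ − K).
Here Σaᵢ = 50 and K = 3, so p_B = (14 − 1)/(50 − 3) = 13/47 ≈ 0.2766.

MAP estimate of p_B = 0.2766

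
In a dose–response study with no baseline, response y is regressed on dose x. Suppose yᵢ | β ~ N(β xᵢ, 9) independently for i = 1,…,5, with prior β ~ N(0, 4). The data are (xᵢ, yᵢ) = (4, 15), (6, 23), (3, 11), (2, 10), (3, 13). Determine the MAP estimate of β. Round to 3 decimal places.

log p(β | y) = −Σ(yᵢ − βxᵢ)²/(2·9) − β²/(2·4) + const.
Setting the derivative to zero: Σxᵢ(yᵢ − βxᵢ)/9 − β/4 = 0, so β = Σxᵢyᵢ / (Σxᵢ² + σ²/τ²).
Σxᵢyᵢ = 4·15 + 6·23 + 3·11 + 2·10 + 3·13 = 290; Σxᵢ² = 74; σ²/τ² = 2.25.
β̂_MAP = 290 / (74 + 2.25) = 290/76.25 ≈ 3.803.

β̂_MAP = 3.803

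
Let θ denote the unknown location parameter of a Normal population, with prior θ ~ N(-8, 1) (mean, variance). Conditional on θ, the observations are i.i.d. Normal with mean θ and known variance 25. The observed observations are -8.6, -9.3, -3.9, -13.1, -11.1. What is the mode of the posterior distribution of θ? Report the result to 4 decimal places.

θ̂_MAP = -8.2000

n = 5; x̄ = ((-8.6) + (-9.3) + (-3.9) + (-13.1) + (-11.1))/5 = -46/5 = -9.2.
For a Normal prior and Normal likelihood with known variance, the posterior is Normal; its mode equals its mean, the precision-weighted average.
Prior precision 1/σ₀² = 1/1 = 1; data precision n/σ² = 5/25 = 0.2.
θ̂ = (1·(-8) + 0.2·(-9.2)) / (1 + 0.2) = (-9.84)/1.2 = -8.2000.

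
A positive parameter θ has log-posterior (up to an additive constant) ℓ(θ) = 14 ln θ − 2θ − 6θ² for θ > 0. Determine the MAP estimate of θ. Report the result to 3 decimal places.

θ̂_MAP = 1.000

ℓ'(θ) = 14/θ − 2 − 12θ. Setting this to zero and multiplying by θ: 12θ² + 2θ − 14 = 0.
θ = (−2 + √(2² + 4·12·14)) / (2·12) = (−2 + √676) / 24 = (−2 + 26)/24 = 1.
ℓ''(θ) = −14/θ² − 12 < 0, confirming a maximum.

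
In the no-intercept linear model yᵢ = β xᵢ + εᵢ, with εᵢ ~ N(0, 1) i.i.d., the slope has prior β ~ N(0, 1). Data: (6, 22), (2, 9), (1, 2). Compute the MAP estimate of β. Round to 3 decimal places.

β̂_MAP = 3.619

log p(β | y) = −Σ(yᵢ − βxᵢ)²/(2·1) − β²/(2·1) + const.
Setting the derivative to zero: Σxᵢ(yᵢ − βxᵢ)/1 − β/1 = 0, so β = Σxᵢyᵢ / (Σxᵢ² + σ²/τ²).
Σxᵢyᵢ = 6·22 + 2·9 + 1·2 = 152; Σxᵢ² = 41; σ²/τ² = 1.
β̂_MAP = 152 / (41 + 1) = 152/42 ≈ 3.619.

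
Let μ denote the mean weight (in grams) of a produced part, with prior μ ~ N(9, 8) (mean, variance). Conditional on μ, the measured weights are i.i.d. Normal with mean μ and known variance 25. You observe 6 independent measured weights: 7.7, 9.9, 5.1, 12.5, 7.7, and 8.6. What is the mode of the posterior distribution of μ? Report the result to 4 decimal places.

n = 6; x̄ = (7.7 + 9.9 + 5.1 + 12.5 + 7.7 + 8.6)/6 = 51.5/6 = 103/12 ≈ 8.5833.
For a Normal prior and Normal likelihood with known variance, the posterior is Normal; its mode equals its mean, the precision-weighted average.
Prior precision 1/σ₀² = 1/8 = 0.125; data precision n/σ² = 6/25 = 0.24.
μ̂ = (0.125·9 + 0.24·(103/12)) / (0.125 + 0.24) = 3.185/0.365 = 637/73 ≈ 8.7260.

μ̂_MAP = 8.7260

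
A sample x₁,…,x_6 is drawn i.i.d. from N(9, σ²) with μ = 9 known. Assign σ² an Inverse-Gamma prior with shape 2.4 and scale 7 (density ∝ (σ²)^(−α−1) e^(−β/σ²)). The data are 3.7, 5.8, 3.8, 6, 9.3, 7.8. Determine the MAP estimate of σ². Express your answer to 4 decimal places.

σ̂²_MAP = 7.0234

Sum of squared deviations about the known mean: SS = (3.7−9)² + (5.8−9)² + (3.8−9)² + (6−9)² + (9.3−9)² + (7.8−9)² = 75.9.
The Normal likelihood contributes (σ²)^(−n/2) exp(−SS/(2σ²)), so the posterior is Inverse-Gamma(α + n/2, β + SS/2) = Inverse-Gamma(5.4, 44.95).
The mode of Inverse-Gamma(a, b) is b/(a+1) = 44.95/6.4 ≈ 7.0234.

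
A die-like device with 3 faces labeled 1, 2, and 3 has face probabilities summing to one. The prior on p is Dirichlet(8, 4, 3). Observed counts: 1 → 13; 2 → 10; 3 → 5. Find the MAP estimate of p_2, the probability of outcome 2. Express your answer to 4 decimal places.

MAP estimate: 0.3250

The posterior is Dirichlet(αᵢ + nᵢ) = Dirichlet(21, 14, 8).
For a Dirichlet(a₁,…,a_K) with all aᵢ > 1, the mode has j-th component (aⱼ − 1)/(Σaᵢ − K).
Here Σaᵢ = 43 and K = 3, so p_2 = (14 − 1)/(43 − 3) = 13/40 ≈ 0.3250.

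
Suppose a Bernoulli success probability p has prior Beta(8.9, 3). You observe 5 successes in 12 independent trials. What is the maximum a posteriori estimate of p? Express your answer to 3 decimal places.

Prior: Beta(8.9, 3).
Data: 5 successes in 12 trials. The binomial likelihood contributes p^5(1−p)^7, so the posterior is Beta(8.9+5, 3+7) = Beta(13.9, 10).
For Beta(a, b) with a, b > 1 the mode is (a−1)/(a+b−2) = 12.9/21.9 ≈ 0.589.

p̂_MAP = 0.589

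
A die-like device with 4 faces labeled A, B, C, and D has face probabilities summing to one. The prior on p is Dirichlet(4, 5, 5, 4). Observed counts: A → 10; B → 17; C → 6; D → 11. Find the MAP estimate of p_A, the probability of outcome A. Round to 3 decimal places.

The posterior is Dirichlet(αᵢ + nᵢ) = Dirichlet(14, 22, 11, 15).
For a Dirichlet(a₁,…,a_K) with all aᵢ > 1, the mode has j-th component (aⱼ − 1)/(Σaᵢ − K).
Here Σaᵢ = 62 and K = 4, so p_A = (14 − 1)/(62 − 4) = 13/58 ≈ 0.224.

MAP estimate of p_A = 0.224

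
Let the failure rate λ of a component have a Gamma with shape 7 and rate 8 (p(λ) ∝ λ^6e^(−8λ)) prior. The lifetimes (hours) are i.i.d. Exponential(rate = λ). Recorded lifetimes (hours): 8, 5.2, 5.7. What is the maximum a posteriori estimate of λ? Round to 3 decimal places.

λ̂_MAP = 0.335

The Exponential(rate=λ) likelihood is ∝ λ^n e^(−λΣtᵢ). Here n = 3 and Σtᵢ = 8 + 5.2 + 5.7 = 18.9.
Posterior ∝ λ^6e^(−8λ) · λ^3e^(−18.9λ) = λ^9e^(−26.9λ), i.e. Gamma(10, 26.9).
Mode = (a−1)/b = 9/26.9 ≈ 0.335.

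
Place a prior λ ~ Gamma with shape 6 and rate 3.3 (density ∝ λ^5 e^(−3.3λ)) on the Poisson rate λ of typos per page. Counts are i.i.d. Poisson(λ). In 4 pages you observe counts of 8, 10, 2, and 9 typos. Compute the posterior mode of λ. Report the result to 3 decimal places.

Σxᵢ = 8+10+2+9 = 29, with n = 4.
Posterior ∝ λ^5e^(−3.3λ) · λ^29e^(−4λ) = λ^34e^(−7.3λ), i.e. Gamma(shape=35, rate=7.3).
The mode of a Gamma(a, b) with a ≥ 1 (shape–rate) is (a−1)/b = 34/7.3 ≈ 4.658.

λ̂_MAP = 4.658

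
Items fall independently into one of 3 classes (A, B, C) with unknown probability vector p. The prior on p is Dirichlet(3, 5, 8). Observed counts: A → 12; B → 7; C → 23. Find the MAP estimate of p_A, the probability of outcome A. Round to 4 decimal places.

MAP estimate of p_A = 0.2545

The posterior is Dirichlet(αᵢ + nᵢ) = Dirichlet(15, 12, 31).
For a Dirichlet(a₁,…,a_K) with all aᵢ > 1, the mode has j-th component (aⱼ − 1)/(Σaᵢ − K).
Here Σaᵢ = 58 and K = 3, so p_A = (15 − 1)/(58 − 3) = 14/55 ≈ 0.2545.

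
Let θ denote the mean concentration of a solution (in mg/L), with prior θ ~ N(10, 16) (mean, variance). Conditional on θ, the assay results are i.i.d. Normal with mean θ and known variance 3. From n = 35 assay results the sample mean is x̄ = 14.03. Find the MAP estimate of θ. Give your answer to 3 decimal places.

n = 35, x̄ = 14.03.
For a Normal prior and Normal likelihood with known variance, the posterior is Normal; its mode equals its mean, the precision-weighted average.
Prior precision 1/σ₀² = 1/16 = 0.0625; data precision n/σ² = 35/3.
θ̂ = (0.0625·10 + (35/3)·14.03) / (0.0625 + 35/3) = (19717/120)/(563/48) = 39434/2815 ≈ 14.009.

θ̂_MAP = 14.009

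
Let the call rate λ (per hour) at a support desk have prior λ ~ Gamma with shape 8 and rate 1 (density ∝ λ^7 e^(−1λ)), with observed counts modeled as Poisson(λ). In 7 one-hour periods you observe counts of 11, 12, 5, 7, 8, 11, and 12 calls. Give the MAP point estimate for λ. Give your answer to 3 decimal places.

Σxᵢ = 11+12+5+7+8+11+12 = 66, with n = 7.
Posterior ∝ λ^7e^(−1λ) · λ^66e^(−7λ) = λ^73e^(−8λ), i.e. Gamma(shape=74, rate=8).
The mode of a Gamma(a, b) with a ≥ 1 (shape–rate) is (a−1)/b = 73/8 ≈ 9.125.

λ̂_MAP = 9.125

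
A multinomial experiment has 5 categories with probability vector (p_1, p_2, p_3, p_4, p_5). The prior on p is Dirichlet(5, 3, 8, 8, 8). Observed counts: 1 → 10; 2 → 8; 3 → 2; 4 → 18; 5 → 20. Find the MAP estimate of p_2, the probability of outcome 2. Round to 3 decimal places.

MAP estimate: 0.118

The posterior is Dirichlet(αᵢ + nᵢ) = Dirichlet(15, 11, 10, 26, 28).
For a Dirichlet(a₁,…,a_K) with all aᵢ > 1, the mode has j-th component (aⱼ − 1)/(Σaᵢ − K).
Here Σaᵢ = 90 and K = 5, so p_2 = (11 − 1)/(90 − 5) = 10/85 ≈ 0.118.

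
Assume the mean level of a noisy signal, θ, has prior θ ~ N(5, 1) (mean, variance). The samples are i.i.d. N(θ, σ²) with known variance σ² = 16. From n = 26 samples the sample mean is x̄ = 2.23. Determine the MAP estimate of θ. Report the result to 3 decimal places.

n = 26, x̄ = 2.23.
For a Normal prior and Normal likelihood with known variance, the posterior is Normal; its mode equals its mean, the precision-weighted average.
Prior precision 1/σ₀² = 1/1 = 1; data precision n/σ² = 26/16 = 1.625.
θ̂ = (1·5 + 1.625·2.23) / (1 + 1.625) = 8.62375/2.625 = 6899/2100 ≈ 3.285.

θ̂_MAP = 3.285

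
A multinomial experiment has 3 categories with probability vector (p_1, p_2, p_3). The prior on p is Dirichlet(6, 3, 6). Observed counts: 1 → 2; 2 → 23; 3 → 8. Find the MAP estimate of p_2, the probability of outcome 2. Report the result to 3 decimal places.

MAP estimate: 0.556

The posterior is Dirichlet(αᵢ + nᵢ) = Dirichlet(8, 26, 14).
For a Dirichlet(a₁,…,a_K) with all aᵢ > 1, the mode has j-th component (aⱼ − 1)/(Σaᵢ − K).
Here Σaᵢ = 48 and K = 3, so p_2 = (26 − 1)/(48 − 3) = 25/45 ≈ 0.556.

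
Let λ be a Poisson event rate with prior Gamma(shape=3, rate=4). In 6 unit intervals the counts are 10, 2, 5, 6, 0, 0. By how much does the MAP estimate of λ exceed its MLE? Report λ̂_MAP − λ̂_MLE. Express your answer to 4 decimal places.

Σxᵢ = 23. Posterior is Gamma(26, 10); MAP = (26−1)/10 = 25/10 ≈ 2.50000.
MLE = x̄ = 23/6 ≈ 3.83333.
Difference = 25/10 − 23/6 = -4/3 ≈ -1.3333.

MAP − MLE = -1.3333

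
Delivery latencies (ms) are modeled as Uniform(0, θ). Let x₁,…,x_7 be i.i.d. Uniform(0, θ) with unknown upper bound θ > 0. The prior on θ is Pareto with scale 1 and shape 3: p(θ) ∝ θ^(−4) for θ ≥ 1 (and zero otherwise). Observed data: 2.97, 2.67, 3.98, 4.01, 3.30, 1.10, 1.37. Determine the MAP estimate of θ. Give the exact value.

θ̂_MAP = 4.01

The Uniform(0, θ) likelihood is θ^(−n) for θ ≥ max(xᵢ), zero otherwise. Here max(xᵢ) = 4.01.
Posterior ∝ θ^(−4) · θ^(−7) = θ^(−11) on θ ≥ max(1, 4.01) = 4.01.
This density is strictly decreasing in θ, so the posterior mode lies at the lower boundary of the support.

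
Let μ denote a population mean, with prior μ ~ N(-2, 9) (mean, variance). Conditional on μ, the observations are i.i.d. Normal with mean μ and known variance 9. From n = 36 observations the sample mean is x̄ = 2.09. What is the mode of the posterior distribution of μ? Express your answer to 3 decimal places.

n = 36, x̄ = 2.09.
For a Normal prior and Normal likelihood with known variance, the posterior is Normal; its mode equals its mean, the precision-weighted average.
Prior precision 1/σ₀² = 1/9; data precision n/σ² = 36/9 = 4.
μ̂ = ((1/9)·(-2) + 4·2.09) / (1/9 + 4) = (1831/225)/(37/9) = 1831/925 ≈ 1.979.

μ̂_MAP = 1.979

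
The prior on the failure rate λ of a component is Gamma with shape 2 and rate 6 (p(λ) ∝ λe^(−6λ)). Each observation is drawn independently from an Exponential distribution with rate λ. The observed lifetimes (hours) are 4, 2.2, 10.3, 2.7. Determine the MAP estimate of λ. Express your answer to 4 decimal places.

λ̂_MAP = 0.1984

The Exponential(rate=λ) likelihood is ∝ λ^n e^(−λΣtᵢ). Here n = 4 and Σtᵢ = 4 + 2.2 + 10.3 + 2.7 = 19.2.
Posterior ∝ λe^(−6λ) · λ^4e^(−19.2λ) = λ^5e^(−25.2λ), i.e. Gamma(6, 25.2).
Mode = (a−1)/b = 5/25.2 ≈ 0.1984.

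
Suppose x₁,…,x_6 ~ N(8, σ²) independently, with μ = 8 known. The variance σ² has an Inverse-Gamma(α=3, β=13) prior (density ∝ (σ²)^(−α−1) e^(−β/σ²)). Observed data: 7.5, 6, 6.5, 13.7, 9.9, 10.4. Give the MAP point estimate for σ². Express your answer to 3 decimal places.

σ̂²_MAP = 5.311

Sum of squared deviations about the known mean: SS = (7.5−8)² + (6−8)² + (6.5−8)² + (13.7−8)² + (9.9−8)² + (10.4−8)² = 48.36.
The Normal likelihood contributes (σ²)^(−n/2) exp(−SS/(2σ²)), so the posterior is Inverse-Gamma(α + n/2, β + SS/2) = Inverse-Gamma(6, 37.18).
The mode of Inverse-Gamma(a, b) is b/(a+1) = 37.18/7 ≈ 5.311.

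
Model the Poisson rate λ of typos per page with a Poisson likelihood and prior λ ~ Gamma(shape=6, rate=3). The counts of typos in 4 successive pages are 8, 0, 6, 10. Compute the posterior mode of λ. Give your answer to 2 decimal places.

λ̂_MAP = 4.14

Σxᵢ = 8+0+6+10 = 24, with n = 4.
Posterior ∝ λ^5e^(−3λ) · λ^24e^(−4λ) = λ^29e^(−7λ), i.e. Gamma(shape=30, rate=7).
The mode of a Gamma(a, b) with a ≥ 1 (shape–rate) is (a−1)/b = 29/7 ≈ 4.14.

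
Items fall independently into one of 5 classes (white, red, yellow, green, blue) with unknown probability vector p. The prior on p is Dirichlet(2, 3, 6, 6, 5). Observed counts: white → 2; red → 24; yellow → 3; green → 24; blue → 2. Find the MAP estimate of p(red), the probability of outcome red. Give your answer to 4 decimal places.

The posterior is Dirichlet(αᵢ + nᵢ) = Dirichlet(4, 27, 9, 30, 7).
For a Dirichlet(a₁,…,a_K) with all aᵢ > 1, the mode has j-th component (aⱼ − 1)/(Σaᵢ − K).
Here Σaᵢ = 77 and K = 5, so p(red) = (27 − 1)/(77 − 5) = 26/72 ≈ 0.3611.

MAP estimate of p(red) = 0.3611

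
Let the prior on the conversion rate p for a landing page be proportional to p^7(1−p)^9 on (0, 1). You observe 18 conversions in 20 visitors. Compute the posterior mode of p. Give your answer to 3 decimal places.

p̂_MAP = 0.694

The prior density ∝ p^7(1−p)^9 is the kernel of Beta(8, 10).
Data: 18 successes in 20 trials. The binomial likelihood contributes p^18(1−p)^2, so the posterior is Beta(8+18, 10+2) = Beta(26, 12).
For Beta(a, b) with a, b > 1 the mode is (a−1)/(a+b−2) = 25/36 ≈ 0.694.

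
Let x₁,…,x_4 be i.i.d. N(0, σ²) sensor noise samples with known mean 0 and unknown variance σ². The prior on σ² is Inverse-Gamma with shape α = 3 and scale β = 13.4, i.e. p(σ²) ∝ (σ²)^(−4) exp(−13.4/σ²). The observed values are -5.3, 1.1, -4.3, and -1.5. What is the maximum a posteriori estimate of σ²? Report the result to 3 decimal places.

Sum of squared deviations about the known mean: SS = (-5.3−0)² + (1.1−0)² + (-4.3−0)² + (-1.5−0)² = 50.04.
The Normal likelihood contributes (σ²)^(−n/2) exp(−SS/(2σ²)), so the posterior is Inverse-Gamma(α + n/2, β + SS/2) = Inverse-Gamma(5, 38.42).
The mode of Inverse-Gamma(a, b) is b/(a+1) = 38.42/6 ≈ 6.403.

σ̂²_MAP = 6.403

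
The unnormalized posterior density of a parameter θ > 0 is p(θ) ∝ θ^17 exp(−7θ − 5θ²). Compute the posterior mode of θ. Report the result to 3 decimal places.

θ̂_MAP = 1.000

ℓ'(θ) = 17/θ − 7 − 10θ. Setting this to zero and multiplying by θ: 10θ² + 7θ − 17 = 0.
θ = (−7 + √(7² + 4·10·17)) / (2·10) = (−7 + √729) / 20 = (−7 + 27)/20 = 1.
ℓ''(θ) = −17/θ² − 10 < 0, confirming a maximum.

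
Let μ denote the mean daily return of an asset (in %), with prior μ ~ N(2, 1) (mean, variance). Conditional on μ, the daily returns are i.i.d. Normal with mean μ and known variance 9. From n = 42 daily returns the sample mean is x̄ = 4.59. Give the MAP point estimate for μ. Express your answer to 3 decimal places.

μ̂_MAP = 4.133

n = 42, x̄ = 4.59.
For a Normal prior and Normal likelihood with known variance, the posterior is Normal; its mode equals its mean, the precision-weighted average.
Prior precision 1/σ₀² = 1/1 = 1; data precision n/σ² = 42/9 = 14/3.
μ̂ = (1·2 + (14/3)·4.59) / (1 + 14/3) = 23.42/(17/3) = 3513/850 ≈ 4.133.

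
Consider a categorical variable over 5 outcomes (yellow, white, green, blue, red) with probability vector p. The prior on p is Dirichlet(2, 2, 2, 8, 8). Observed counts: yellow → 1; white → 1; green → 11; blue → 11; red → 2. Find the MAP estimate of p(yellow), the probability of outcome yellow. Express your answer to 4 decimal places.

MAP estimate of p(yellow) = 0.0465

The posterior is Dirichlet(αᵢ + nᵢ) = Dirichlet(3, 3, 13, 19, 10).
For a Dirichlet(a₁,…,a_K) with all aᵢ > 1, the mode has j-th component (aⱼ − 1)/(Σaᵢ − K).
Here Σaᵢ = 48 and K = 5, so p(yellow) = (3 − 1)/(48 − 5) = 2/43 ≈ 0.0465.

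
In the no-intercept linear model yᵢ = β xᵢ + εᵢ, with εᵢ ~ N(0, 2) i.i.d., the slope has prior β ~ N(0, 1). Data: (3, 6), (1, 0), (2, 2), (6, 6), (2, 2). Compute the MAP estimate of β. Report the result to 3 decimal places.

β̂_MAP = 1.107

log p(β | y) = −Σ(yᵢ − βxᵢ)²/(2·2) − β²/(2·1) + const.
Setting the derivative to zero: Σxᵢ(yᵢ − βxᵢ)/2 − β/1 = 0, so β = Σxᵢyᵢ / (Σxᵢ² + σ²/τ²).
Σxᵢyᵢ = 3·6 + 1·0 + 2·2 + 6·6 + 2·2 = 62; Σxᵢ² = 54; σ²/τ² = 2.
β̂_MAP = 62 / (54 + 2) = 62/56 ≈ 1.107.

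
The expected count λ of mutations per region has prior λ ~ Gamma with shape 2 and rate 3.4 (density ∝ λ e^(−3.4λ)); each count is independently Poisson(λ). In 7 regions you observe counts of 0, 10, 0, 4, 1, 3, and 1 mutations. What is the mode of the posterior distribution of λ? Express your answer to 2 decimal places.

λ̂_MAP = 1.92

Σxᵢ = 0+10+0+4+1+3+1 = 19, with n = 7.
Posterior ∝ λe^(−3.4λ) · λ^19e^(−7λ) = λ^20e^(−10.4λ), i.e. Gamma(shape=21, rate=10.4).
The mode of a Gamma(a, b) with a ≥ 1 (shape–rate) is (a−1)/b = 20/10.4 ≈ 1.92.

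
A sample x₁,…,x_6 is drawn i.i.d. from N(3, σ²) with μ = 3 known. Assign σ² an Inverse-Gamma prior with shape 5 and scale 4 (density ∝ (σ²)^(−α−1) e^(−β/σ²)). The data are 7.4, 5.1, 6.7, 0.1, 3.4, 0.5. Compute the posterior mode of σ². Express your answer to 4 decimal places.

σ̂²_MAP = 3.3489

Sum of squared deviations about the known mean: SS = (7.4−3)² + (5.1−3)² + (6.7−3)² + (0.1−3)² + (3.4−3)² + (0.5−3)² = 52.28.
The Normal likelihood contributes (σ²)^(−n/2) exp(−SS/(2σ²)), so the posterior is Inverse-Gamma(α + n/2, β + SS/2) = Inverse-Gamma(8, 30.14).
The mode of Inverse-Gamma(a, b) is b/(a+1) = 30.14/9 ≈ 3.3489.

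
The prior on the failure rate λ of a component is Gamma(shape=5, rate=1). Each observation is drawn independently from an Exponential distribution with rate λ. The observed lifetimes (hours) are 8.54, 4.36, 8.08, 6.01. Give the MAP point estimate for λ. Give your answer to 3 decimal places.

λ̂_MAP = 0.286

The Exponential(rate=λ) likelihood is ∝ λ^n e^(−λΣtᵢ). Here n = 4 and Σtᵢ = 8.54 + 4.36 + 8.08 + 6.01 = 26.99.
Posterior ∝ λ^4e^(−1λ) · λ^4e^(−26.99λ) = λ^8e^(−27.99λ), i.e. Gamma(9, 27.99).
Mode = (a−1)/b = 8/27.99 ≈ 0.286.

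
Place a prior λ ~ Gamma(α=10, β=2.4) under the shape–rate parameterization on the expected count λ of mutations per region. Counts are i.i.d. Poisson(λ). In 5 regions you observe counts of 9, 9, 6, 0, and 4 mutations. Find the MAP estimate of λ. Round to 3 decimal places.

λ̂_MAP = 5.000

Σxᵢ = 9+9+6+0+4 = 28, with n = 5.
Posterior ∝ λ^9e^(−2.4λ) · λ^28e^(−5λ) = λ^37e^(−7.4λ), i.e. Gamma(shape=38, rate=7.4).
The mode of a Gamma(a, b) with a ≥ 1 (shape–rate) is (a−1)/b = 37/7.4 ≈ 5.000.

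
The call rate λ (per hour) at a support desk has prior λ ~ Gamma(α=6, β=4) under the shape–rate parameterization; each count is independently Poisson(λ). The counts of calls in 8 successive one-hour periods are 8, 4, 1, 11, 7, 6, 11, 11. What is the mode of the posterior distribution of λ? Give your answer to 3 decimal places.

Σxᵢ = 8+4+1+11+7+6+11+11 = 59, with n = 8.
Posterior ∝ λ^5e^(−4λ) · λ^59e^(−8λ) = λ^64e^(−12λ), i.e. Gamma(shape=65, rate=12).
The mode of a Gamma(a, b) with a ≥ 1 (shape–rate) is (a−1)/b = 64/12 ≈ 5.333.

λ̂_MAP = 5.333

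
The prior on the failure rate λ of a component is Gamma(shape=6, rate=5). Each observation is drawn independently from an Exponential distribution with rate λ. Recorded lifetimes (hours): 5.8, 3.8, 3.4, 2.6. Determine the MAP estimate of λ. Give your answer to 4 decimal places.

The Exponential(rate=λ) likelihood is ∝ λ^n e^(−λΣtᵢ). Here n = 4 and Σtᵢ = 5.8 + 3.8 + 3.4 + 2.6 = 15.6.
Posterior ∝ λ^5e^(−5λ) · λ^4e^(−15.6λ) = λ^9e^(−20.6λ), i.e. Gamma(10, 20.6).
Mode = (a−1)/b = 9/20.6 ≈ 0.4369.

λ̂_MAP = 0.4369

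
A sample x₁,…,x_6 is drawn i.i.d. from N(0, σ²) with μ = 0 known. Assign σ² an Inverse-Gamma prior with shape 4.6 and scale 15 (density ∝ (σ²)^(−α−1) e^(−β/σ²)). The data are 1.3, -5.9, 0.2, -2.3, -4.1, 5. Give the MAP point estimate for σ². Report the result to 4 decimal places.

Sum of squared deviations about the known mean: SS = (1.3−0)² + (-5.9−0)² + (0.2−0)² + (-2.3−0)² + (-4.1−0)² + (5−0)² = 83.64.
The Normal likelihood contributes (σ²)^(−n/2) exp(−SS/(2σ²)), so the posterior is Inverse-Gamma(α + n/2, β + SS/2) = Inverse-Gamma(7.6, 56.82).
The mode of Inverse-Gamma(a, b) is b/(a+1) = 56.82/8.6 ≈ 6.6070.

σ̂²_MAP = 6.6070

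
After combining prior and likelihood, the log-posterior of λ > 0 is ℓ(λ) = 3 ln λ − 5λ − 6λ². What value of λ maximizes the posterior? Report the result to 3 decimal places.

λ̂_MAP = 0.333

ℓ'(λ) = 3/λ − 5 − 12λ. Setting this to zero and multiplying by λ: 12λ² + 5λ − 3 = 0.
λ = (−5 + √(5² + 4·12·3)) / (2·12) = (−5 + √169) / 24 = (−5 + 13)/24 = 1/3.
ℓ''(λ) = −3/λ² − 12 < 0, confirming a maximum.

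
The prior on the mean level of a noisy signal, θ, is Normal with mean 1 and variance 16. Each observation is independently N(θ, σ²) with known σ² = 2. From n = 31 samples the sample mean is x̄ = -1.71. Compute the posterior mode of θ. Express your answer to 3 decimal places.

θ̂_MAP = -1.699

n = 31, x̄ = -1.71.
For a Normal prior and Normal likelihood with known variance, the posterior is Normal; its mode equals its mean, the precision-weighted average.
Prior precision 1/σ₀² = 1/16 = 0.0625; data precision n/σ² = 31/2 = 15.5.
θ̂ = (0.0625·1 + 15.5·(-1.71)) / (0.0625 + 15.5) = (-26.4425)/15.5625 = -10577/6225 ≈ -1.699.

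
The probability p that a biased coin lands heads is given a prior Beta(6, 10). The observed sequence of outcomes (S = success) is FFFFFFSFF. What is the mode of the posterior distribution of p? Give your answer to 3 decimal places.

Prior: Beta(6, 10).
Data: 1 success in 9 trials (from the sequence). The binomial likelihood contributes p(1−p)^8, so the posterior is Beta(6+1, 10+8) = Beta(7, 18).
For Beta(a, b) with a, b > 1 the mode is (a−1)/(a+b−2) = 6/23 ≈ 0.261.

p̂_MAP = 0.261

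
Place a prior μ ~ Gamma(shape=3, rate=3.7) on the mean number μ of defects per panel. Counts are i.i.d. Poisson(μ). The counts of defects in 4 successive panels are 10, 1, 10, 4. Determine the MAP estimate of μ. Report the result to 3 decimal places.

μ̂_MAP = 3.506

Σxᵢ = 10+1+10+4 = 25, with n = 4.
Posterior ∝ μ^2e^(−3.7μ) · μ^25e^(−4μ) = μ^27e^(−7.7μ), i.e. Gamma(shape=28, rate=7.7).
The mode of a Gamma(a, b) with a ≥ 1 (shape–rate) is (a−1)/b = 27/7.7 ≈ 3.506.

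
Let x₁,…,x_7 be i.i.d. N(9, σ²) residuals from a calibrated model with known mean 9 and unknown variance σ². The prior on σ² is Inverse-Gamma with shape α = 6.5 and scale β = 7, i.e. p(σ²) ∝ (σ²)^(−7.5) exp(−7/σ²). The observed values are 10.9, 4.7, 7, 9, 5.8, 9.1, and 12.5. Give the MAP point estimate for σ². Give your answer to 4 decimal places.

Sum of squared deviations about the known mean: SS = (10.9−9)² + (4.7−9)² + (7−9)² + (9−9)² + (5.8−9)² + (9.1−9)² + (12.5−9)² = 48.6.
The Normal likelihood contributes (σ²)^(−n/2) exp(−SS/(2σ²)), so the posterior is Inverse-Gamma(α + n/2, β + SS/2) = Inverse-Gamma(10, 31.3).
The mode of Inverse-Gamma(a, b) is b/(a+1) = 31.3/11 ≈ 2.8455.

σ̂²_MAP = 2.8455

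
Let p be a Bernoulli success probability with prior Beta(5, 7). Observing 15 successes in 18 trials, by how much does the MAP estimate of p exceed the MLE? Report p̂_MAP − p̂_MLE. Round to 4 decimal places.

MAP − MLE = -0.1548

Posterior is Beta(20, 10); MAP = (20−1)/(30−2) = 19/28 ≈ 0.67857.
MLE ignores the prior: p̂_MLE = k/n = 15/18 ≈ 0.83333.
Difference = 19/28 − 15/18 = -13/84 ≈ -0.1548.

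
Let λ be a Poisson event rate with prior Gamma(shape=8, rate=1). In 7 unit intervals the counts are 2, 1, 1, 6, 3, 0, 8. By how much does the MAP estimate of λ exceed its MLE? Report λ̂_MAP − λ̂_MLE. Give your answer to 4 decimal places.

MAP − MLE = 0.5000

Σxᵢ = 21. Posterior is Gamma(29, 8); MAP = (29−1)/8 = 28/8 ≈ 3.50000.
MLE = x̄ = 21/7 ≈ 3.00000.
Difference = 28/8 − 21/7 = 1/2 ≈ 0.5000.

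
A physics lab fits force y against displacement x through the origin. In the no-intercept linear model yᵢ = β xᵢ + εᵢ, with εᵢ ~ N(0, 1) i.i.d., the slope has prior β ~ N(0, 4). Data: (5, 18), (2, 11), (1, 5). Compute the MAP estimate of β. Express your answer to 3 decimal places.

β̂_MAP = 3.868

log p(β | y) = −Σ(yᵢ − βxᵢ)²/(2·1) − β²/(2·4) + const.
Setting the derivative to zero: Σxᵢ(yᵢ − βxᵢ)/1 − β/4 = 0, so β = Σxᵢyᵢ / (Σxᵢ² + σ²/τ²).
Σxᵢyᵢ = 5·18 + 2·11 + 1·5 = 117; Σxᵢ² = 30; σ²/τ² = 0.25.
β̂_MAP = 117 / (30 + 0.25) = 117/30.25 ≈ 3.868.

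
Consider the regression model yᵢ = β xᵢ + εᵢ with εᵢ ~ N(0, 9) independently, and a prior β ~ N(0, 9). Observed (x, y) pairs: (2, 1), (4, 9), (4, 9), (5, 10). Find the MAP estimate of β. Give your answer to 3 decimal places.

log p(β | y) = −Σ(yᵢ − βxᵢ)²/(2·9) − β²/(2·9) + const.
Setting the derivative to zero: Σxᵢ(yᵢ − βxᵢ)/9 − β/9 = 0, so β = Σxᵢyᵢ / (Σxᵢ² + σ²/τ²).
Σxᵢyᵢ = 2·1 + 4·9 + 4·9 + 5·10 = 124; Σxᵢ² = 61; σ²/τ² = 1.
β̂_MAP = 124 / (61 + 1) = 124/62 ≈ 2.000.

β̂_MAP = 2.000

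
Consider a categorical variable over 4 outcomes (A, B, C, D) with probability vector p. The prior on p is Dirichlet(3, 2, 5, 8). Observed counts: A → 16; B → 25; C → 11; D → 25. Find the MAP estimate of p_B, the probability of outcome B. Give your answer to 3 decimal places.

The posterior is Dirichlet(αᵢ + nᵢ) = Dirichlet(19, 27, 16, 33).
For a Dirichlet(a₁,…,a_K) with all aᵢ > 1, the mode has j-th component (aⱼ − 1)/(Σaᵢ − K).
Here Σaᵢ = 95 and K = 4, so p_B = (27 − 1)/(95 − 4) = 26/91 ≈ 0.286.

MAP estimate of p_B = 0.286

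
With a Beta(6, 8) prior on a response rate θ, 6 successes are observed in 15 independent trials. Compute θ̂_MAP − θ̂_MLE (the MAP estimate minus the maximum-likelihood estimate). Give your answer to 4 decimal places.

MAP − MLE = 0.0074

Posterior is Beta(12, 17); MAP = (12−1)/(29−2) = 11/27 ≈ 0.40741.
MLE ignores the prior: θ̂_MLE = k/n = 6/15 ≈ 0.40000.
Difference = 11/27 − 6/15 = 1/135 ≈ 0.0074.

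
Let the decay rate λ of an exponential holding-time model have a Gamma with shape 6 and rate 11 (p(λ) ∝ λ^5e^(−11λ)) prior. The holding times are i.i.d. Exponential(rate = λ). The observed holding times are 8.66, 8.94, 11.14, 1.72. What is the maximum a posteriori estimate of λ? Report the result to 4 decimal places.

The Exponential(rate=λ) likelihood is ∝ λ^n e^(−λΣtᵢ). Here n = 4 and Σtᵢ = 8.66 + 8.94 + 11.14 + 1.72 = 30.46.
Posterior ∝ λ^5e^(−11λ) · λ^4e^(−30.46λ) = λ^9e^(−41.46λ), i.e. Gamma(10, 41.46).
Mode = (a−1)/b = 9/41.46 ≈ 0.2171.

λ̂_MAP = 0.2171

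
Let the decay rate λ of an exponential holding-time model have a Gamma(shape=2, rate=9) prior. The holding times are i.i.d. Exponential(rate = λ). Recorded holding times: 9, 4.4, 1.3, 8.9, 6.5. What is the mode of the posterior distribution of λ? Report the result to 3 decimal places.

λ̂_MAP = 0.153

The Exponential(rate=λ) likelihood is ∝ λ^n e^(−λΣtᵢ). Here n = 5 and Σtᵢ = 9 + 4.4 + 1.3 + 8.9 + 6.5 = 30.1.
Posterior ∝ λe^(−9λ) · λ^5e^(−30.1λ) = λ^6e^(−39.1λ), i.e. Gamma(7, 39.1).
Mode = (a−1)/b = 6/39.1 ≈ 0.153.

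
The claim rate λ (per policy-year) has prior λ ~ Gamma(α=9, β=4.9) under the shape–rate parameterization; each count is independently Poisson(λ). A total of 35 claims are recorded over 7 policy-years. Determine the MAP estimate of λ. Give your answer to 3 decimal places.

Σxᵢ = 35, n = 7.
Posterior ∝ λ^8e^(−4.9λ) · λ^35e^(−7λ) = λ^43e^(−11.9λ), i.e. Gamma(shape=44, rate=11.9).
The mode of a Gamma(a, b) with a ≥ 1 (shape–rate) is (a−1)/b = 43/11.9 ≈ 3.613.

λ̂_MAP = 3.613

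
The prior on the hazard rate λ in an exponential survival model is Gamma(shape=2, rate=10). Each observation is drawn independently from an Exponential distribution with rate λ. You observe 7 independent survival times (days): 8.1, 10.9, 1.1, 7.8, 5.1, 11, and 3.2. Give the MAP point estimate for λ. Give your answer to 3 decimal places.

The Exponential(rate=λ) likelihood is ∝ λ^n e^(−λΣtᵢ). Here n = 7 and Σtᵢ = 8.1 + 10.9 + 1.1 + 7.8 + 5.1 + 11 + 3.2 = 47.2.
Posterior ∝ λe^(−10λ) · λ^7e^(−47.2λ) = λ^8e^(−57.2λ), i.e. Gamma(9, 57.2).
Mode = (a−1)/b = 8/57.2 ≈ 0.140.

λ̂_MAP = 0.140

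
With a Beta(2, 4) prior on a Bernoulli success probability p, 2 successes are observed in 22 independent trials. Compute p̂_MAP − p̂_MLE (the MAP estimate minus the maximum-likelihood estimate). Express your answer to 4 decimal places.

MAP − MLE = 0.0245

Posterior is Beta(4, 24); MAP = (4−1)/(28−2) = 3/26 ≈ 0.11538.
MLE ignores the prior: p̂_MLE = k/n = 2/22 ≈ 0.09091.
Difference = 3/26 − 2/22 = 7/286 ≈ 0.0245.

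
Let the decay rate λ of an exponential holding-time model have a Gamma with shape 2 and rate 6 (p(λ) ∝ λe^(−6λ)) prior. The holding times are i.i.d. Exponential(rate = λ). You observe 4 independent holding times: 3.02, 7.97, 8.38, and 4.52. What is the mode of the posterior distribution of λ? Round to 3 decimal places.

The Exponential(rate=λ) likelihood is ∝ λ^n e^(−λΣtᵢ). Here n = 4 and Σtᵢ = 3.02 + 7.97 + 8.38 + 4.52 = 23.89.
Posterior ∝ λe^(−6λ) · λ^4e^(−23.89λ) = λ^5e^(−29.89λ), i.e. Gamma(6, 29.89).
Mode = (a−1)/b = 5/29.89 ≈ 0.167.

λ̂_MAP = 0.167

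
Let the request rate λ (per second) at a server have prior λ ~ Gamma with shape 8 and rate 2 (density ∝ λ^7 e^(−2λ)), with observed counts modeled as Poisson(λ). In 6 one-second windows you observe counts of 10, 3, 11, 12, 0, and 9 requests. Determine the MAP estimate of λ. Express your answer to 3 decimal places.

Σxᵢ = 10+3+11+12+0+9 = 45, with n = 6.
Posterior ∝ λ^7e^(−2λ) · λ^45e^(−6λ) = λ^52e^(−8λ), i.e. Gamma(shape=53, rate=8).
The mode of a Gamma(a, b) with a ≥ 1 (shape–rate) is (a−1)/b = 52/8 ≈ 6.500.

λ̂_MAP = 6.500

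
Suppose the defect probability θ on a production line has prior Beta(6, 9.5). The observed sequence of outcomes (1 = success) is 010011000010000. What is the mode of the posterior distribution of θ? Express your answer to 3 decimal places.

θ̂_MAP = 0.316

Prior: Beta(6, 9.5).
Data: 4 successes in 15 trials (from the sequence). The binomial likelihood contributes θ^4(1−θ)^11, so the posterior is Beta(6+4, 9.5+11) = Beta(10, 20.5).
For Beta(a, b) with a, b > 1 the mode is (a−1)/(a+b−2) = 9/28.5 ≈ 0.316.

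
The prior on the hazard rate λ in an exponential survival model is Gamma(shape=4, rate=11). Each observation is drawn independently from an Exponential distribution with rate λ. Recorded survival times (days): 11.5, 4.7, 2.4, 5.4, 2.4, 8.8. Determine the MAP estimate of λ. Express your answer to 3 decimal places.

The Exponential(rate=λ) likelihood is ∝ λ^n e^(−λΣtᵢ). Here n = 6 and Σtᵢ = 11.5 + 4.7 + 2.4 + 5.4 + 2.4 + 8.8 = 35.2.
Posterior ∝ λ^3e^(−11λ) · λ^6e^(−35.2λ) = λ^9e^(−46.2λ), i.e. Gamma(10, 46.2).
Mode = (a−1)/b = 9/46.2 ≈ 0.195.

λ̂_MAP = 0.195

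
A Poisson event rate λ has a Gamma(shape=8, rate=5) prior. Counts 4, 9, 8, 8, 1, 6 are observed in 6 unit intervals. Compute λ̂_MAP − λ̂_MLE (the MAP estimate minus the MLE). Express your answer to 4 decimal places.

Σxᵢ = 36. Posterior is Gamma(44, 11); MAP = (44−1)/11 = 43/11 ≈ 3.90909.
MLE = x̄ = 36/6 ≈ 6.00000.
Difference = 43/11 − 36/6 = -23/11 ≈ -2.0909.

MAP − MLE = -2.0909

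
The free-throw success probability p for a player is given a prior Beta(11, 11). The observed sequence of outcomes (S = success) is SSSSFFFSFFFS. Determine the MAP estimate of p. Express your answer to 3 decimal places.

Prior: Beta(11, 11).
Data: 6 successes in 12 trials (from the sequence). The binomial likelihood contributes p^6(1−p)^6, so the posterior is Beta(11+6, 11+6) = Beta(17, 17).
For Beta(a, b) with a, b > 1 the mode is (a−1)/(a+b−2) = 16/32 ≈ 0.500.

p̂_MAP = 0.500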